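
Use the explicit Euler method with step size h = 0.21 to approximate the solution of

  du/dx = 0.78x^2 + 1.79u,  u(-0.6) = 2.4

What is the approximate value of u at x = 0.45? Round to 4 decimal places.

Euler: u_{n+1} = u_n + h·f(x_n, u_n).
x=-0.600000, u=2.400000: f=4.576800 → u ← 2.400000 + 0.21·4.576800 = 3.361128
x=-0.390000, u=3.361128: f=6.135057 → u ← 3.361128 + 0.21·6.135057 = 4.649490
x=-0.180000, u=4.649490: f=8.347859 → u ← 4.649490 + 0.21·8.347859 = 6.402540
x=0.030000, u=6.402540: f=11.461249 → u ← 6.402540 + 0.21·11.461249 = 8.809403
x=0.240000, u=8.809403: f=15.813759 → u ← 8.809403 + 0.21·15.813759 = 12.130292
u(0.45) ≈ 12.1303

12.1303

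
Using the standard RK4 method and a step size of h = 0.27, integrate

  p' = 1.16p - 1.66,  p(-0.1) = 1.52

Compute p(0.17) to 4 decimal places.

1.5527

RK4: k1 = f(s_n, p_n); k2 = f(s_n + h/2, p_n + (h/2)·k1); k3 = f(s_n + h/2, p_n + (h/2)·k2); k4 = f(s_n + h, p_n + h·k3); p_{n+1} = p_n + (h/6)·(k1 + 2k2 + 2k3 + k4).
s=-0.100000, p=1.520000:
  k1 = f(-0.100000, 1.520000) = 0.103200
  k2 = f(0.035000, 1.533932) = 0.119361
  k3 = f(0.035000, 1.536114) = 0.121892
  k4 = f(0.170000, 1.552911) = 0.141377
  p ← 1.520000 + (0.27/6)·(k1 + 2k2 + 2k3 + k4) = 1.552719
p(0.17) ≈ 1.5527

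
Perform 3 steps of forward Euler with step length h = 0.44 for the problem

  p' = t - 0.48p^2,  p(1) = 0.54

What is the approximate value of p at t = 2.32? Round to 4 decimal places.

Euler: p_{n+1} = p_n + h·f(t_n, p_n).
t=1.000000, p=0.540000: f=0.860032 → p ← 0.540000 + 0.44·0.860032 = 0.918414
t=1.440000, p=0.918414: f=1.035127 → p ← 0.918414 + 0.44·1.035127 = 1.373870
t=1.880000, p=1.373870: f=0.973991 → p ← 1.373870 + 0.44·0.973991 = 1.802426
p(2.32) ≈ 1.8024

1.8024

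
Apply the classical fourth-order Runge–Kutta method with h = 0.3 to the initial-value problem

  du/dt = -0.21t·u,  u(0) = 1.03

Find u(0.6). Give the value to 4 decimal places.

0.9918

RK4: k1 = f(t_n, u_n); k2 = f(t_n + h/2, u_n + (h/2)·k1); k3 = f(t_n + h/2, u_n + (h/2)·k2); k4 = f(t_n + h, u_n + h·k3); u_{n+1} = u_n + (h/6)·(k1 + 2k2 + 2k3 + k4).
t=0.000000, u=1.030000:
  k1 = f(0.000000, 1.030000) = 0.000000
  k2 = f(0.150000, 1.030000) = -0.032445
  k3 = f(0.150000, 1.025133) = -0.032292
  k4 = f(0.300000, 1.020312) = -0.064280
  u ← 1.030000 + (0.3/6)·(k1 + 2k2 + 2k3 + k4) = 1.020312
t=0.300000, u=1.020312:
  k1 = f(0.300000, 1.020312) = -0.064280
  k2 = f(0.450000, 1.010670) = -0.095508
  k3 = f(0.450000, 1.005986) = -0.095066
  k4 = f(0.600000, 0.991793) = -0.124966
  u ← 1.020312 + (0.3/6)·(k1 + 2k2 + 2k3 + k4) = 0.991793
u(0.6) ≈ 0.9918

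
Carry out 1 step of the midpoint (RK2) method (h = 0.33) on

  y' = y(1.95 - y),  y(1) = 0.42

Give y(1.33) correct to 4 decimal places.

Midpoint: k1 = f(x_n, y_n); k2 = f(x_n + h/2, y_n + (h/2)·k1); y_{n+1} = y_n + h·k2.
x=1.000000, y=0.420000:
  k1 = f(1.000000, 0.420000) = 0.642600
  k2 = f(1.165000, 0.526029) = 0.749050
  y ← 0.420000 + 0.33·0.749050 = 0.667187
y(1.33) ≈ 0.6672

0.6672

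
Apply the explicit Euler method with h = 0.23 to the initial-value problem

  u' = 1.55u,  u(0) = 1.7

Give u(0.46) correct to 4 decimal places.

3.1282

Euler: u_{n+1} = u_n + h·f(t_n, u_n).
t=0.000000, u=1.700000: f=2.635000 → u ← 1.700000 + 0.23·2.635000 = 2.306050
t=0.230000, u=2.306050: f=3.574378 → u ← 2.306050 + 0.23·3.574378 = 3.128157
u(0.46) ≈ 3.1282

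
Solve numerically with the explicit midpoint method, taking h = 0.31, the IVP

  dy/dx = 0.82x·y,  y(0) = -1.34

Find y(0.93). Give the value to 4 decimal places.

Midpoint: k1 = f(x_n, y_n); k2 = f(x_n + h/2, y_n + (h/2)·k1); y_{n+1} = y_n + h·k2.
x=0.000000, y=-1.340000:
  k1 = f(0.000000, -1.340000) = 0.000000
  k2 = f(0.155000, -1.340000) = -0.170314
  y ← -1.340000 + 0.31·(-0.170314) = -1.392797
x=0.310000, y=-1.392797:
  k1 = f(0.310000, -1.392797) = -0.354049
  k2 = f(0.465000, -1.447675) = -0.551998
  y ← -1.392797 + 0.31·(-0.551998) = -1.563917
x=0.620000, y=-1.563917:
  k1 = f(0.620000, -1.563917) = -0.795095
  k2 = f(0.775000, -1.687157) = -1.072188
  y ← -1.563917 + 0.31·(-1.072188) = -1.896295
y(0.93) ≈ -1.8963

-1.8963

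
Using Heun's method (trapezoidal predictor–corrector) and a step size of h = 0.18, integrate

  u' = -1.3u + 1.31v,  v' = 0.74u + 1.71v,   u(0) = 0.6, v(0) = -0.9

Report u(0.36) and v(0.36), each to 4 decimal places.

-0.0667, -1.5411

Heun on (u,v): k1 = f(t_n, state_n); k2 = f(t_n + h, state_n + h·k1); state_{n+1} = state_n + (h/2)·(k1 + k2).
0.000000: (0.600000, -0.900000)
  k1 = (-1.959000, -1.095000)
  predictor → (0.247380, -1.097100)
  k2 = (-1.758795, -1.692980)
  → (0.265398, -1.150918)
0.180000: (0.265398, -1.150918)
  k1 = (-1.852721, -1.771675)
  predictor → (-0.068091, -1.469820)
  k2 = (-1.836945, -2.563779)
  → (-0.066671, -1.541109)
(u(0.36), v(0.36)) ≈ (-0.0667, -1.5411)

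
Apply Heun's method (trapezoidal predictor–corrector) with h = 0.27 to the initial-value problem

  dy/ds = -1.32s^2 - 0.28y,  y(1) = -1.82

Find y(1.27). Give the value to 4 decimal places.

-2.1398

Heun: k1 = f(s_n, y_n); k2 = f(s_n + h, y_n + h·k1); y_{n+1} = y_n + (h/2)·(k1 + k2).
s=1.000000, y=-1.820000:
  k1 = f(1.000000, -1.820000) = -0.810400
  k2 = f(1.270000, -2.038808) = -1.558162
  y ← -1.820000 + (0.27/2)·(-0.810400 + (-1.558162)) = -2.139756
y(1.27) ≈ -2.1398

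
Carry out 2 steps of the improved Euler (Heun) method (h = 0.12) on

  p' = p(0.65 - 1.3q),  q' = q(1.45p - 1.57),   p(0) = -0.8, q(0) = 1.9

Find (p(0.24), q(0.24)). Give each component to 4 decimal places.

Heun on (p,q): k1 = f(s_n, state_n); k2 = f(s_n + h, state_n + h·k1); state_{n+1} = state_n + (h/2)·(k1 + k2).
0.000000: (-0.800000, 1.900000)
  k1 = (1.456000, -5.187000)
  predictor → (-0.625280, 1.277560)
  k2 = (0.632051, -3.164077)
  → (-0.674717, 1.398935)
0.120000: (-0.674717, 1.398935)
  k1 = (0.788485, -3.564962)
  predictor → (-0.580099, 0.971140)
  k2 = (0.355300, -2.341557)
  → (-0.606090, 1.044544)
(p(0.24), q(0.24)) ≈ (-0.6061, 1.0445)

-0.6061, 1.0445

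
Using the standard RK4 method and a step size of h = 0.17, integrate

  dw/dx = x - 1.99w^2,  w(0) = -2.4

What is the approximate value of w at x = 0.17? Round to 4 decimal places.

RK4: k1 = f(x_n, w_n); k2 = f(x_n + h/2, w_n + (h/2)·k1); k3 = f(x_n + h/2, w_n + (h/2)·k2); k4 = f(x_n + h, w_n + h·k3); w_{n+1} = w_n + (h/6)·(k1 + 2k2 + 2k3 + k4).
x=0.000000, w=-2.400000:
  k1 = f(0.000000, -2.400000) = -11.462400
  k2 = f(0.085000, -3.374304) = -22.572996
  k3 = f(0.085000, -4.318705) = -37.030907
  k4 = f(0.170000, -8.695254) = -150.288818
  w ← -2.400000 + (0.17/6)·(k1 + 2k2 + 2k3 + k4) = -10.360506
w(0.17) ≈ -10.3605

-10.3605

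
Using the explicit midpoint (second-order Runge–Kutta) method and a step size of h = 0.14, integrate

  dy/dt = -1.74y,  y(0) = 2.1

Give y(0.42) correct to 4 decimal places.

1.0200

Midpoint: k1 = f(t_n, y_n); k2 = f(t_n + h/2, y_n + (h/2)·k1); y_{n+1} = y_n + h·k2.
t=0.000000, y=2.100000:
  k1 = f(0.000000, 2.100000) = -3.654000
  k2 = f(0.070000, 1.844220) = -3.208943
  y ← 2.100000 + 0.14·(-3.208943) = 1.650748
t=0.140000, y=1.650748:
  k1 = f(0.140000, 1.650748) = -2.872302
  k2 = f(0.210000, 1.449687) = -2.522455
  y ← 1.650748 + 0.14·(-2.522455) = 1.297604
t=0.280000, y=1.297604:
  k1 = f(0.280000, 1.297604) = -2.257831
  k2 = f(0.350000, 1.139556) = -1.982828
  y ← 1.297604 + 0.14·(-1.982828) = 1.020008
y(0.42) ≈ 1.0200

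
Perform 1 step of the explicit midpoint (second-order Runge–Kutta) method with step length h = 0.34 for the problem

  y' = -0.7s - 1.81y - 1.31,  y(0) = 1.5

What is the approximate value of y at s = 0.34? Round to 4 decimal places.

0.5121

Midpoint: k1 = f(s_n, y_n); k2 = f(s_n + h/2, y_n + (h/2)·k1); y_{n+1} = y_n + h·k2.
s=0.000000, y=1.500000:
  k1 = f(0.000000, 1.500000) = -4.025000
  k2 = f(0.170000, 0.815750) = -2.905507
  y ← 1.500000 + 0.34·(-2.905507) = 0.512127
y(0.34) ≈ 0.5121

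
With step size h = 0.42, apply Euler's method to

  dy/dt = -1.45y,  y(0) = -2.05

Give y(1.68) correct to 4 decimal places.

-0.0479

Euler: y_{n+1} = y_n + h·f(t_n, y_n).
t=0.000000, y=-2.050000: f=2.972500 → y ← -2.050000 + 0.42·2.972500 = -0.801550
t=0.420000, y=-0.801550: f=1.162247 → y ← -0.801550 + 0.42·1.162247 = -0.313406
t=0.840000, y=-0.313406: f=0.454439 → y ← -0.313406 + 0.42·0.454439 = -0.122542
t=1.260000, y=-0.122542: f=0.177686 → y ← -0.122542 + 0.42·0.177686 = -0.047914
y(1.68) ≈ -0.0479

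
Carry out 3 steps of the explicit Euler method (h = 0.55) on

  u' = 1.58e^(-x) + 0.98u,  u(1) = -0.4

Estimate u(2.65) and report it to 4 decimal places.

Euler: u_{n+1} = u_n + h·f(x_n, u_n).
x=1.000000, u=-0.400000: f=0.189250 → u ← -0.400000 + 0.55·0.189250 = -0.295913
x=1.550000, u=-0.295913: f=0.045357 → u ← -0.295913 + 0.55·0.045357 = -0.270966
x=2.100000, u=-0.270966: f=-0.072066 → u ← -0.270966 + 0.55·(-0.072066) = -0.310602
u(2.65) ≈ -0.3106

-0.3106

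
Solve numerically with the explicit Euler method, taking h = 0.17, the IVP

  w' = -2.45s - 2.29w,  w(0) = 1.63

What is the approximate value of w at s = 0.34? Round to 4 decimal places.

Euler: w_{n+1} = w_n + h·f(s_n, w_n).
s=0.000000, w=1.630000: f=-3.732700 → w ← 1.630000 + 0.17·(-3.732700) = 0.995441
s=0.170000, w=0.995441: f=-2.696060 → w ← 0.995441 + 0.17·(-2.696060) = 0.537111
w(0.34) ≈ 0.5371

0.5371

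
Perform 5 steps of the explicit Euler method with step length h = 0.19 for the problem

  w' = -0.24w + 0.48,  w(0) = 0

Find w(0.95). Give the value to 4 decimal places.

Euler: w_{n+1} = w_n + h·f(t_n, w_n).
t=0.000000, w=0.000000: f=0.480000 → w ← 0.000000 + 0.19·0.480000 = 0.091200
t=0.190000, w=0.091200: f=0.458112 → w ← 0.091200 + 0.19·0.458112 = 0.178241
t=0.380000, w=0.178241: f=0.437222 → w ← 0.178241 + 0.19·0.437222 = 0.261313
t=0.570000, w=0.261313: f=0.417285 → w ← 0.261313 + 0.19·0.417285 = 0.340598
t=0.760000, w=0.340598: f=0.398257 → w ← 0.340598 + 0.19·0.398257 = 0.416266
w(0.95) ≈ 0.4163

0.4163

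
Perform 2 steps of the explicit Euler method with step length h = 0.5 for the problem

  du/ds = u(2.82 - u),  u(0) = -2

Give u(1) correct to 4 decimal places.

-39.6924

Euler: u_{n+1} = u_n + h·f(s_n, u_n).
s=0.000000, u=-2.000000: f=-9.640000 → u ← -2.000000 + 0.5·(-9.640000) = -6.820000
s=0.500000, u=-6.820000: f=-65.744800 → u ← -6.820000 + 0.5·(-65.744800) = -39.692400
u(1) ≈ -39.6924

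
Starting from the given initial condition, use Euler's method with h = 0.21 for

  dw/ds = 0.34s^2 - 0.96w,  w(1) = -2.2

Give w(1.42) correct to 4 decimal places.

Euler: w_{n+1} = w_n + h·f(s_n, w_n).
s=1.000000, w=-2.200000: f=2.452000 → w ← -2.200000 + 0.21·2.452000 = -1.685080
s=1.210000, w=-1.685080: f=2.115471 → w ← -1.685080 + 0.21·2.115471 = -1.240831
w(1.42) ≈ -1.2408

-1.2408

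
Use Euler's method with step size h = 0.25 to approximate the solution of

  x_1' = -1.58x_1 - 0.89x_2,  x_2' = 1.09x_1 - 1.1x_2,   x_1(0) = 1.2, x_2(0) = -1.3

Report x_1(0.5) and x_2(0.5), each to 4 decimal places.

Euler on (x_1,x_2): x_1_{n+1} = x_1_n + h·x_1', x_2_{n+1} = x_2_n + h·x_2'.
0.000000: (1.200000, -1.300000); f=(-0.739000, 2.738000) → (1.015250, -0.615500)
0.250000: (1.015250, -0.615500); f=(-1.056300, 1.783672) → (0.751175, -0.169582)
(x_1(0.5), x_2(0.5)) ≈ (0.7512, -0.1696)

0.7512, -0.1696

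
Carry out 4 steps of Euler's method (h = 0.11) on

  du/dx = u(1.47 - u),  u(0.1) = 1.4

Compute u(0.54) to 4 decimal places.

Euler: u_{n+1} = u_n + h·f(x_n, u_n).
x=0.100000, u=1.400000: f=0.098000 → u ← 1.400000 + 0.11·0.098000 = 1.410780
x=0.210000, u=1.410780: f=0.083546 → u ← 1.410780 + 0.11·0.083546 = 1.419970
x=0.320000, u=1.419970: f=0.071041 → u ← 1.419970 + 0.11·0.071041 = 1.427785
x=0.430000, u=1.427785: f=0.060274 → u ← 1.427785 + 0.11·0.060274 = 1.434415
u(0.54) ≈ 1.4344

1.4344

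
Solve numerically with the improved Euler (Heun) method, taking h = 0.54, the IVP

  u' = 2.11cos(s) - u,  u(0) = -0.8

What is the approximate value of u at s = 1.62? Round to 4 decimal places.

Heun: k1 = f(s_n, u_n); k2 = f(s_n + h, u_n + h·k1); u_{n+1} = u_n + (h/2)·(k1 + k2).
s=0.000000, u=-0.800000:
  k1 = f(0.000000, -0.800000) = 2.910000
  k2 = f(0.540000, 0.771400) = 1.038365
  u ← -0.800000 + (0.54/2)·(2.910000 + 1.038365) = 0.266059
s=0.540000, u=0.266059:
  k1 = f(0.540000, 0.266059) = 1.543707
  k2 = f(1.080000, 1.099660) = -0.105157
  u ← 0.266059 + (0.54/2)·(1.543707 + (-0.105157)) = 0.654467
s=1.080000, u=0.654467:
  k1 = f(1.080000, 0.654467) = 0.340036
  k2 = f(1.620000, 0.838086) = -0.941864
  u ← 0.654467 + (0.54/2)·(0.340036 + (-0.941864)) = 0.491973
u(1.62) ≈ 0.4920

0.4920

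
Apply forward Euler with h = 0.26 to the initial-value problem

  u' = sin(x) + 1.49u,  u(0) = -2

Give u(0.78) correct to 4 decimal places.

Euler: u_{n+1} = u_n + h·f(x_n, u_n).
x=0.000000, u=-2.000000: f=-2.980000 → u ← -2.000000 + 0.26·(-2.980000) = -2.774800
x=0.260000, u=-2.774800: f=-3.877371 → u ← -2.774800 + 0.26·(-3.877371) = -3.782917
x=0.520000, u=-3.782917: f=-5.139666 → u ← -3.782917 + 0.26·(-5.139666) = -5.119230
u(0.78) ≈ -5.1192

-5.1192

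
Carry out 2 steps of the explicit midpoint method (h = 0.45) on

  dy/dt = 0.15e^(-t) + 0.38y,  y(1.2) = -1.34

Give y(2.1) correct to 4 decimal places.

-1.8509

Midpoint: k1 = f(t_n, y_n); k2 = f(t_n + h/2, y_n + (h/2)·k1); y_{n+1} = y_n + h·k2.
t=1.200000, y=-1.340000:
  k1 = f(1.200000, -1.340000) = -0.464021
  k2 = f(1.425000, -1.444405) = -0.512798
  y ← -1.340000 + 0.45·(-0.512798) = -1.570759
t=1.650000, y=-1.570759:
  k1 = f(1.650000, -1.570759) = -0.568081
  k2 = f(1.875000, -1.698577) = -0.622456
  y ← -1.570759 + 0.45·(-0.622456) = -1.850864
y(2.1) ≈ -1.8509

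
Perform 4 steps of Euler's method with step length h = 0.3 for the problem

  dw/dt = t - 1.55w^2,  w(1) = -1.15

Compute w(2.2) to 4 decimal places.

-9.0172

Euler: w_{n+1} = w_n + h·f(t_n, w_n).
t=1.000000, w=-1.150000: f=-1.049875 → w ← -1.150000 + 0.3·(-1.049875) = -1.464962
t=1.300000, w=-1.464962: f=-2.026478 → w ← -1.464962 + 0.3·(-2.026478) = -2.072906
t=1.600000, w=-2.072906: f=-5.060256 → w ← -2.072906 + 0.3·(-5.060256) = -3.590983
t=1.900000, w=-3.590983: f=-18.087495 → w ← -3.590983 + 0.3·(-18.087495) = -9.017231
w(2.2) ≈ -9.0172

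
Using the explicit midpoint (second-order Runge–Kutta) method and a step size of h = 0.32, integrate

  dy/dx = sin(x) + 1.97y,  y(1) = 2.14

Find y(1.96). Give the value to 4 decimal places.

Midpoint: k1 = f(x_n, y_n); k2 = f(x_n + h/2, y_n + (h/2)·k1); y_{n+1} = y_n + h·k2.
x=1.000000, y=2.140000:
  k1 = f(1.000000, 2.140000) = 5.057271
  k2 = f(1.160000, 2.949163) = 6.726655
  y ← 2.140000 + 0.32·6.726655 = 4.292530
x=1.320000, y=4.292530:
  k1 = f(1.320000, 4.292530) = 9.424998
  k2 = f(1.480000, 5.800529) = 12.422924
  y ← 4.292530 + 0.32·12.422924 = 8.267865
x=1.640000, y=8.267865:
  k1 = f(1.640000, 8.267865) = 17.285301
  k2 = f(1.800000, 11.033513) = 22.709869
  y ← 8.267865 + 0.32·22.709869 = 15.535023
y(1.96) ≈ 15.5350

15.5350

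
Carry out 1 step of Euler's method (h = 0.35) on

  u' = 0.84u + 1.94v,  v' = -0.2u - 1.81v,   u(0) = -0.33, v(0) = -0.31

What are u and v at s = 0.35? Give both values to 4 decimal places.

-0.6375, -0.0905

Euler on (u,v): u_{n+1} = u_n + h·u', v_{n+1} = v_n + h·v'.
0.000000: (-0.330000, -0.310000); f=(-0.878600, 0.627100) → (-0.637510, -0.090515)
(u(0.35), v(0.35)) ≈ (-0.6375, -0.0905)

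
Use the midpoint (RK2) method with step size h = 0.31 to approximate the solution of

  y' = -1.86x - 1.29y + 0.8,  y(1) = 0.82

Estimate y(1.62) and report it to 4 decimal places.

-0.3556

Midpoint: k1 = f(x_n, y_n); k2 = f(x_n + h/2, y_n + (h/2)·k1); y_{n+1} = y_n + h·k2.
x=1.000000, y=0.820000:
  k1 = f(1.000000, 0.820000) = -2.117800
  k2 = f(1.155000, 0.491741) = -1.982646
  y ← 0.820000 + 0.31·(-1.982646) = 0.205380
x=1.310000, y=0.205380:
  k1 = f(1.310000, 0.205380) = -1.901540
  k2 = f(1.465000, -0.089359) = -1.809627
  y ← 0.205380 + 0.31·(-1.809627) = -0.355605
y(1.62) ≈ -0.3556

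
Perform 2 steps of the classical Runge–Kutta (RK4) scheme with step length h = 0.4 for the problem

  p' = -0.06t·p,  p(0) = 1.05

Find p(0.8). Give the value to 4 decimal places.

RK4: k1 = f(t_n, p_n); k2 = f(t_n + h/2, p_n + (h/2)·k1); k3 = f(t_n + h/2, p_n + (h/2)·k2); k4 = f(t_n + h, p_n + h·k3); p_{n+1} = p_n + (h/6)·(k1 + 2k2 + 2k3 + k4).
t=0.000000, p=1.050000:
  k1 = f(0.000000, 1.050000) = 0.000000
  k2 = f(0.200000, 1.050000) = -0.012600
  k3 = f(0.200000, 1.047480) = -0.012570
  k4 = f(0.400000, 1.044972) = -0.025079
  p ← 1.050000 + (0.4/6)·(k1 + 2k2 + 2k3 + k4) = 1.044972
t=0.400000, p=1.044972:
  k1 = f(0.400000, 1.044972) = -0.025079
  k2 = f(0.600000, 1.039956) = -0.037438
  k3 = f(0.600000, 1.037484) = -0.037349
  k4 = f(0.800000, 1.030032) = -0.049442
  p ← 1.044972 + (0.4/6)·(k1 + 2k2 + 2k3 + k4) = 1.030032
p(0.8) ≈ 1.0300

1.0300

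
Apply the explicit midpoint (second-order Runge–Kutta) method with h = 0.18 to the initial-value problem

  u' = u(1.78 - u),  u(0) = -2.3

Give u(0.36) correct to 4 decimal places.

-19.9220

Midpoint: k1 = f(x_n, u_n); k2 = f(x_n + h/2, u_n + (h/2)·k1); u_{n+1} = u_n + h·k2.
x=0.000000, u=-2.300000:
  k1 = f(0.000000, -2.300000) = -9.384000
  k2 = f(0.090000, -3.144560) = -15.485574
  u ← -2.300000 + 0.18·(-15.485574) = -5.087403
x=0.180000, u=-5.087403:
  k1 = f(0.180000, -5.087403) = -34.937251
  k2 = f(0.270000, -8.231756) = -82.414333
  u ← -5.087403 + 0.18·(-82.414333) = -19.921983
u(0.36) ≈ -19.9220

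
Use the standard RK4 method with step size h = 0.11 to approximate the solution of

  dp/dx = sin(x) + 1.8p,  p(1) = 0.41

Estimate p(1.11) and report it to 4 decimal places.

0.6054

RK4: k1 = f(x_n, p_n); k2 = f(x_n + h/2, p_n + (h/2)·k1); k3 = f(x_n + h/2, p_n + (h/2)·k2); k4 = f(x_n + h, p_n + h·k3); p_{n+1} = p_n + (h/6)·(k1 + 2k2 + 2k3 + k4).
x=1.000000, p=0.410000:
  k1 = f(1.000000, 0.410000) = 1.579471
  k2 = f(1.055000, 0.496871) = 1.764268
  k3 = f(1.055000, 0.507035) = 1.782563
  k4 = f(1.110000, 0.606082) = 1.986646
  p ← 0.410000 + (0.11/6)·(k1 + 2k2 + 2k3 + k4) = 0.605429
p(1.11) ≈ 0.6054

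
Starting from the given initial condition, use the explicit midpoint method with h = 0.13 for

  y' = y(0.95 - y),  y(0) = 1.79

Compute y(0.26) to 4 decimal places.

Midpoint: k1 = f(s_n, y_n); k2 = f(s_n + h/2, y_n + (h/2)·k1); y_{n+1} = y_n + h·k2.
s=0.000000, y=1.790000:
  k1 = f(0.000000, 1.790000) = -1.503600
  k2 = f(0.065000, 1.692266) = -1.256112
  y ← 1.790000 + 0.13·(-1.256112) = 1.626706
s=0.130000, y=1.626706:
  k1 = f(0.130000, 1.626706) = -1.100801
  k2 = f(0.195000, 1.555153) = -0.941107
  y ← 1.626706 + 0.13·(-0.941107) = 1.504362
y(0.26) ≈ 1.5044

1.5044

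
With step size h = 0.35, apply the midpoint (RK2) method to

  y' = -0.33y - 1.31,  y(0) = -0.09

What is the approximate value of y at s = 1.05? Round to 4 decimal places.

-1.2238

Midpoint: k1 = f(s_n, y_n); k2 = f(s_n + h/2, y_n + (h/2)·k1); y_{n+1} = y_n + h·k2.
s=0.000000, y=-0.090000:
  k1 = f(0.000000, -0.090000) = -1.280300
  k2 = f(0.175000, -0.314052) = -1.206363
  y ← -0.090000 + 0.35·(-1.206363) = -0.512227
s=0.350000, y=-0.512227:
  k1 = f(0.350000, -0.512227) = -1.140965
  k2 = f(0.525000, -0.711896) = -1.075074
  y ← -0.512227 + 0.35·(-1.075074) = -0.888503
s=0.700000, y=-0.888503:
  k1 = f(0.700000, -0.888503) = -1.016794
  k2 = f(0.875000, -1.066442) = -0.958074
  y ← -0.888503 + 0.35·(-0.958074) = -1.223829
y(1.05) ≈ -1.2238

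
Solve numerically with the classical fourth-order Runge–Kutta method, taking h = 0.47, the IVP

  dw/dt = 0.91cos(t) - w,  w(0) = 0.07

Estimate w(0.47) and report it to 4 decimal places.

0.3709

RK4: k1 = f(t_n, w_n); k2 = f(t_n + h/2, w_n + (h/2)·k1); k3 = f(t_n + h/2, w_n + (h/2)·k2); k4 = f(t_n + h, w_n + h·k3); w_{n+1} = w_n + (h/6)·(k1 + 2k2 + 2k3 + k4).
t=0.000000, w=0.070000:
  k1 = f(0.000000, 0.070000) = 0.840000
  k2 = f(0.235000, 0.267400) = 0.617588
  k3 = f(0.235000, 0.215133) = 0.669855
  k4 = f(0.470000, 0.384832) = 0.426495
  w ← 0.070000 + (0.47/6)·(k1 + 2k2 + 2k3 + k4) = 0.370908
w(0.47) ≈ 0.3709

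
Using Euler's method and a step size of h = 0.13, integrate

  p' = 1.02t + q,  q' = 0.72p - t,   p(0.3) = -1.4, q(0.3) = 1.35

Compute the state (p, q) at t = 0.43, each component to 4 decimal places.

-1.1847, 1.1800

Euler on (p,q): p_{n+1} = p_n + h·p', q_{n+1} = q_n + h·q'.
0.300000: (-1.400000, 1.350000); f=(1.656000, -1.308000) → (-1.184720, 1.179960)
(p(0.43), q(0.43)) ≈ (-1.1847, 1.1800)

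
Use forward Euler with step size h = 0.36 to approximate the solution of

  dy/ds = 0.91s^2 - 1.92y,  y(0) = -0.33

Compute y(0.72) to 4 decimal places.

Euler: y_{n+1} = y_n + h·f(s_n, y_n).
s=0.000000, y=-0.330000: f=0.633600 → y ← -0.330000 + 0.36·0.633600 = -0.101904
s=0.360000, y=-0.101904: f=0.313592 → y ← -0.101904 + 0.36·0.313592 = 0.010989
y(0.72) ≈ 0.0110

0.0110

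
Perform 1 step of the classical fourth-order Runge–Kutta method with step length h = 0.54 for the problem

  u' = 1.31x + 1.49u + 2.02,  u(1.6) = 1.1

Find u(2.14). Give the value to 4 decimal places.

6.1132

RK4: k1 = f(x_n, u_n); k2 = f(x_n + h/2, u_n + (h/2)·k1); k3 = f(x_n + h/2, u_n + (h/2)·k2); k4 = f(x_n + h, u_n + h·k3); u_{n+1} = u_n + (h/6)·(k1 + 2k2 + 2k3 + k4).
x=1.600000, u=1.100000:
  k1 = f(1.600000, 1.100000) = 5.755000
  k2 = f(1.870000, 2.653850) = 8.423936
  k3 = f(1.870000, 3.374463) = 9.497650
  k4 = f(2.140000, 6.228731) = 14.104209
  u ← 1.100000 + (0.54/6)·(k1 + 2k2 + 2k3 + k4) = 6.113214
u(2.14) ≈ 6.1132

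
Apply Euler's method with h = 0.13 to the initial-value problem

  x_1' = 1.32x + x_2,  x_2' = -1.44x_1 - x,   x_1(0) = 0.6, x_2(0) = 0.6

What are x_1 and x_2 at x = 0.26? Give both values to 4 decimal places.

0.7637, 0.3439

Euler on (x_1,x_2): x_1_{n+1} = x_1_n + h·x_1', x_2_{n+1} = x_2_n + h·x_2'.
0.000000: (0.600000, 0.600000); f=(0.600000, -0.864000) → (0.678000, 0.487680)
0.130000: (0.678000, 0.487680); f=(0.659280, -1.106320) → (0.763706, 0.343858)
(x_1(0.26), x_2(0.26)) ≈ (0.7637, 0.3439)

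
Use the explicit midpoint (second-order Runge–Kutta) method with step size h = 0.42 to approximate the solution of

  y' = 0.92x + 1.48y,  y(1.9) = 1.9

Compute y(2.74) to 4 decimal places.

9.4075

Midpoint: k1 = f(x_n, y_n); k2 = f(x_n + h/2, y_n + (h/2)·k1); y_{n+1} = y_n + h·k2.
x=1.900000, y=1.900000:
  k1 = f(1.900000, 1.900000) = 4.560000
  k2 = f(2.110000, 2.857600) = 6.170448
  y ← 1.900000 + 0.42·6.170448 = 4.491588
x=2.320000, y=4.491588:
  k1 = f(2.320000, 4.491588) = 8.781950
  k2 = f(2.530000, 6.335798) = 11.704581
  y ← 4.491588 + 0.42·11.704581 = 9.407512
y(2.74) ≈ 9.4075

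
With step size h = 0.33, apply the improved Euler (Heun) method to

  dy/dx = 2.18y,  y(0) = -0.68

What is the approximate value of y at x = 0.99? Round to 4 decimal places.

-5.2638

Heun: k1 = f(x_n, y_n); k2 = f(x_n + h, y_n + h·k1); y_{n+1} = y_n + (h/2)·(k1 + k2).
x=0.000000, y=-0.680000:
  k1 = f(0.000000, -0.680000) = -1.482400
  k2 = f(0.330000, -1.169192) = -2.548839
  y ← -0.680000 + (0.33/2)·(-1.482400 + (-2.548839)) = -1.345154
x=0.330000, y=-1.345154:
  k1 = f(0.330000, -1.345154) = -2.932437
  k2 = f(0.660000, -2.312858) = -5.042031
  y ← -1.345154 + (0.33/2)·(-2.932437 + (-5.042031)) = -2.660942
x=0.660000, y=-2.660942:
  k1 = f(0.660000, -2.660942) = -5.800853
  k2 = f(0.990000, -4.575223) = -9.973986
  y ← -2.660942 + (0.33/2)·(-5.800853 + (-9.973986)) = -5.263790
y(0.99) ≈ -5.2638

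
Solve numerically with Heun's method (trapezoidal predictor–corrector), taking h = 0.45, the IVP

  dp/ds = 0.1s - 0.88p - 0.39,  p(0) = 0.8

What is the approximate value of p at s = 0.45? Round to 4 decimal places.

Heun: k1 = f(s_n, p_n); k2 = f(s_n + h, p_n + h·k1); p_{n+1} = p_n + (h/2)·(k1 + k2).
s=0.000000, p=0.800000:
  k1 = f(0.000000, 0.800000) = -1.094000
  k2 = f(0.450000, 0.307700) = -0.615776
  p ← 0.800000 + (0.45/2)·(-1.094000 + (-0.615776)) = 0.415300
p(0.45) ≈ 0.4153

0.4153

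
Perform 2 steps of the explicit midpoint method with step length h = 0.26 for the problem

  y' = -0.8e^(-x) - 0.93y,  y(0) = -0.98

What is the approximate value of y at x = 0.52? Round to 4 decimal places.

Midpoint: k1 = f(x_n, y_n); k2 = f(x_n + h/2, y_n + (h/2)·k1); y_{n+1} = y_n + h·k2.
x=0.000000, y=-0.980000:
  k1 = f(0.000000, -0.980000) = 0.111400
  k2 = f(0.130000, -0.965518) = 0.195455
  y ← -0.980000 + 0.26·0.195455 = -0.929182
x=0.260000, y=-0.929182:
  k1 = f(0.260000, -0.929182) = 0.247298
  k2 = f(0.390000, -0.897033) = 0.292595
  y ← -0.929182 + 0.26·0.292595 = -0.853107
y(0.52) ≈ -0.8531

-0.8531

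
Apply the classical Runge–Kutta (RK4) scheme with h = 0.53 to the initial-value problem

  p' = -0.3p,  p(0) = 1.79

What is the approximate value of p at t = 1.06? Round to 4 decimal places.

1.3024

RK4: k1 = f(t_n, p_n); k2 = f(t_n + h/2, p_n + (h/2)·k1); k3 = f(t_n + h/2, p_n + (h/2)·k2); k4 = f(t_n + h, p_n + h·k3); p_{n+1} = p_n + (h/6)·(k1 + 2k2 + 2k3 + k4).
t=0.000000, p=1.790000:
  k1 = f(0.000000, 1.790000) = -0.537000
  k2 = f(0.265000, 1.647695) = -0.494309
  k3 = f(0.265000, 1.659008) = -0.497702
  k4 = f(0.530000, 1.526218) = -0.457865
  p ← 1.790000 + (0.53/6)·(k1 + 2k2 + 2k3 + k4) = 1.526865
t=0.530000, p=1.526865:
  k1 = f(0.530000, 1.526865) = -0.458059
  k2 = f(0.795000, 1.405479) = -0.421644
  k3 = f(0.795000, 1.415129) = -0.424539
  k4 = f(1.060000, 1.301859) = -0.390558
  p ← 1.526865 + (0.53/6)·(k1 + 2k2 + 2k3 + k4) = 1.302412
p(1.06) ≈ 1.3024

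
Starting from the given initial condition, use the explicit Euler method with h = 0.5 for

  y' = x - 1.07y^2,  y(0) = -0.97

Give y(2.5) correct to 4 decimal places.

Euler: y_{n+1} = y_n + h·f(x_n, y_n).
x=0.000000, y=-0.970000: f=-1.006763 → y ← -0.970000 + 0.5·(-1.006763) = -1.473381
x=0.500000, y=-1.473381: f=-1.822813 → y ← -1.473381 + 0.5·(-1.822813) = -2.384788
x=1.000000, y=-2.384788: f=-5.085318 → y ← -2.384788 + 0.5·(-5.085318) = -4.927447
x=1.500000, y=-4.927447: f=-24.479315 → y ← -4.927447 + 0.5·(-24.479315) = -17.167104
x=2.000000, y=-17.167104: f=-313.339136 → y ← -17.167104 + 0.5·(-313.339136) = -173.836672
y(2.5) ≈ -173.8367

-173.8367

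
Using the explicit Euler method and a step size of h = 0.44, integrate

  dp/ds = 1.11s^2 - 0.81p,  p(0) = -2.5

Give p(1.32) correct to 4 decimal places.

Euler: p_{n+1} = p_n + h·f(s_n, p_n).
s=0.000000, p=-2.500000: f=2.025000 → p ← -2.500000 + 0.44·2.025000 = -1.609000
s=0.440000, p=-1.609000: f=1.518186 → p ← -1.609000 + 0.44·1.518186 = -0.940998
s=0.880000, p=-0.940998: f=1.621793 → p ← -0.940998 + 0.44·1.621793 = -0.227409
p(1.32) ≈ -0.2274

-0.2274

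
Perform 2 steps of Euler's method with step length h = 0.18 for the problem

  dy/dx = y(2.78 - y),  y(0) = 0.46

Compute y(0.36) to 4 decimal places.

0.9019

Euler: y_{n+1} = y_n + h·f(x_n, y_n).
x=0.000000, y=0.460000: f=1.067200 → y ← 0.460000 + 0.18·1.067200 = 0.652096
x=0.180000, y=0.652096: f=1.387598 → y ← 0.652096 + 0.18·1.387598 = 0.901864
y(0.36) ≈ 0.9019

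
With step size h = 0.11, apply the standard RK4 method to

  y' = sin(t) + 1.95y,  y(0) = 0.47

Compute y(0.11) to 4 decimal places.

0.5889

RK4: k1 = f(t_n, y_n); k2 = f(t_n + h/2, y_n + (h/2)·k1); k3 = f(t_n + h/2, y_n + (h/2)·k2); k4 = f(t_n + h, y_n + h·k3); y_{n+1} = y_n + (h/6)·(k1 + 2k2 + 2k3 + k4).
t=0.000000, y=0.470000:
  k1 = f(0.000000, 0.470000) = 0.916500
  k2 = f(0.055000, 0.520408) = 1.069767
  k3 = f(0.055000, 0.528837) = 1.086205
  k4 = f(0.110000, 0.589483) = 1.259269
  y ← 0.470000 + (0.11/6)·(k1 + 2k2 + 2k3 + k4) = 0.588941
y(0.11) ≈ 0.5889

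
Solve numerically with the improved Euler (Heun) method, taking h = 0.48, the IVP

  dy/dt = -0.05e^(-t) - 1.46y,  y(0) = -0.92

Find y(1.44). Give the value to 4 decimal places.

-0.1599

Heun: k1 = f(t_n, y_n); k2 = f(t_n + h, y_n + h·k1); y_{n+1} = y_n + (h/2)·(k1 + k2).
t=0.000000, y=-0.920000:
  k1 = f(0.000000, -0.920000) = 1.293200
  k2 = f(0.480000, -0.299264) = 0.405986
  y ← -0.920000 + (0.48/2)·(1.293200 + 0.405986) = -0.512195
t=0.480000, y=-0.512195:
  k1 = f(0.480000, -0.512195) = 0.716866
  k2 = f(0.960000, -0.168100) = 0.226281
  y ← -0.512195 + (0.48/2)·(0.716866 + 0.226281) = -0.285840
t=0.960000, y=-0.285840:
  k1 = f(0.960000, -0.285840) = 0.398182
  k2 = f(1.440000, -0.094713) = 0.126434
  y ← -0.285840 + (0.48/2)·(0.398182 + 0.126434) = -0.159932
y(1.44) ≈ -0.1599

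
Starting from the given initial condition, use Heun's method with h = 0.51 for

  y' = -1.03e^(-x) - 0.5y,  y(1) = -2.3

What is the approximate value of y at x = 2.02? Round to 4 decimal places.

-1.5696

Heun: k1 = f(x_n, y_n); k2 = f(x_n + h, y_n + h·k1); y_{n+1} = y_n + (h/2)·(k1 + k2).
x=1.000000, y=-2.300000:
  k1 = f(1.000000, -2.300000) = 0.771084
  k2 = f(1.510000, -1.906747) = 0.725836
  y ← -2.300000 + (0.51/2)·(0.771084 + 0.725836) = -1.918285
x=1.510000, y=-1.918285:
  k1 = f(1.510000, -1.918285) = 0.731605
  k2 = f(2.020000, -1.545167) = 0.635948
  y ← -1.918285 + (0.51/2)·(0.731605 + 0.635948) = -1.569559
y(2.02) ≈ -1.5696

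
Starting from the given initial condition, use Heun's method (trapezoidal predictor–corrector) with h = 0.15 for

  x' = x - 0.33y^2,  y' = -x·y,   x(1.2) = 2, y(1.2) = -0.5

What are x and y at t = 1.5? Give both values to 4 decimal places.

Heun on (x,y): k1 = f(t_n, state_n); k2 = f(t_n + h, state_n + h·k1); state_{n+1} = state_n + (h/2)·(k1 + k2).
1.200000: (2.000000, -0.500000)
  k1 = (1.917500, 1.000000)
  predictor → (2.287625, -0.350000)
  k2 = (2.247200, 0.800669)
  → (2.312352, -0.364950)
1.350000: (2.312352, -0.364950)
  k1 = (2.268400, 0.843893)
  predictor → (2.652613, -0.238366)
  k2 = (2.633863, 0.632292)
  → (2.680022, -0.254236)
(x(1.5), y(1.5)) ≈ (2.6800, -0.2542)

2.6800, -0.2542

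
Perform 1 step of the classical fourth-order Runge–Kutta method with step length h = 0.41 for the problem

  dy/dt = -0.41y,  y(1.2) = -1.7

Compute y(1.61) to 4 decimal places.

RK4: k1 = f(t_n, y_n); k2 = f(t_n + h/2, y_n + (h/2)·k1); k3 = f(t_n + h/2, y_n + (h/2)·k2); k4 = f(t_n + h, y_n + h·k3); y_{n+1} = y_n + (h/6)·(k1 + 2k2 + 2k3 + k4).
t=1.200000, y=-1.700000:
  k1 = f(1.200000, -1.700000) = 0.697000
  k2 = f(1.405000, -1.557115) = 0.638417
  k3 = f(1.405000, -1.569124) = 0.643341
  k4 = f(1.610000, -1.436230) = 0.588854
  y ← -1.700000 + (0.41/6)·(k1 + 2k2 + 2k3 + k4) = -1.436960
y(1.61) ≈ -1.4370

-1.4370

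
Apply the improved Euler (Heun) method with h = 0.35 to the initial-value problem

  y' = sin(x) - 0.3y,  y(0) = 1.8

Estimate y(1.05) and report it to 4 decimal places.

1.7657

Heun: k1 = f(x_n, y_n); k2 = f(x_n + h, y_n + h·k1); y_{n+1} = y_n + (h/2)·(k1 + k2).
x=0.000000, y=1.800000:
  k1 = f(0.000000, 1.800000) = -0.540000
  k2 = f(0.350000, 1.611000) = -0.140402
  y ← 1.800000 + (0.35/2)·(-0.540000 + (-0.140402)) = 1.680930
x=0.350000, y=1.680930:
  k1 = f(0.350000, 1.680930) = -0.161381
  k2 = f(0.700000, 1.624446) = 0.156884
  y ← 1.680930 + (0.35/2)·(-0.161381 + 0.156884) = 1.680143
x=0.700000, y=1.680143:
  k1 = f(0.700000, 1.680143) = 0.140175
  k2 = f(1.050000, 1.729204) = 0.348662
  y ← 1.680143 + (0.35/2)·(0.140175 + 0.348662) = 1.765689
y(1.05) ≈ 1.7657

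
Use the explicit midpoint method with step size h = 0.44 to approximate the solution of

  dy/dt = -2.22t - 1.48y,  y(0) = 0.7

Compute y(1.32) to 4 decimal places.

Midpoint: k1 = f(t_n, y_n); k2 = f(t_n + h/2, y_n + (h/2)·k1); y_{n+1} = y_n + h·k2.
t=0.000000, y=0.700000:
  k1 = f(0.000000, 0.700000) = -1.036000
  k2 = f(0.220000, 0.472080) = -1.187078
  y ← 0.700000 + 0.44·(-1.187078) = 0.177686
t=0.440000, y=0.177686:
  k1 = f(0.440000, 0.177686) = -1.239775
  k2 = f(0.660000, -0.095065) = -1.324504
  y ← 0.177686 + 0.44·(-1.324504) = -0.405096
t=0.880000, y=-0.405096:
  k1 = f(0.880000, -0.405096) = -1.354058
  k2 = f(1.100000, -0.702989) = -1.401576
  y ← -0.405096 + 0.44·(-1.401576) = -1.021790
y(1.32) ≈ -1.0218

-1.0218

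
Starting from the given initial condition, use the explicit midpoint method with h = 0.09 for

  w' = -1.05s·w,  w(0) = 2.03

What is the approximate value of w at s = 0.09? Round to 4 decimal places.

Midpoint: k1 = f(s_n, w_n); k2 = f(s_n + h/2, w_n + (h/2)·k1); w_{n+1} = w_n + h·k2.
s=0.000000, w=2.030000:
  k1 = f(0.000000, 2.030000) = 0.000000
  k2 = f(0.045000, 2.030000) = -0.095917
  w ← 2.030000 + 0.09·(-0.095917) = 2.021367
w(0.09) ≈ 2.0214

2.0214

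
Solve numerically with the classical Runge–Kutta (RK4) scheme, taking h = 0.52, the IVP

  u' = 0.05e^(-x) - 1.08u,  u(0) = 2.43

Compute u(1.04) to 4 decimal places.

RK4: k1 = f(x_n, u_n); k2 = f(x_n + h/2, u_n + (h/2)·k1); k3 = f(x_n + h/2, u_n + (h/2)·k2); k4 = f(x_n + h, u_n + h·k3); u_{n+1} = u_n + (h/6)·(k1 + 2k2 + 2k3 + k4).
x=0.000000, u=2.430000:
  k1 = f(0.000000, 2.430000) = -2.574400
  k2 = f(0.260000, 1.760656) = -1.862956
  k3 = f(0.260000, 1.945631) = -2.062729
  k4 = f(0.520000, 1.357381) = -1.436245
  u ← 2.430000 + (0.52/6)·(k1 + 2k2 + 2k3 + k4) = 1.401959
x=0.520000, u=1.401959:
  k1 = f(0.520000, 1.401959) = -1.484389
  k2 = f(0.780000, 1.016017) = -1.074379
  k3 = f(0.780000, 1.122620) = -1.189510
  k4 = f(1.040000, 0.783414) = -0.828414
  u ← 1.401959 + (0.52/6)·(k1 + 2k2 + 2k3 + k4) = 0.809108
u(1.04) ≈ 0.8091

0.8091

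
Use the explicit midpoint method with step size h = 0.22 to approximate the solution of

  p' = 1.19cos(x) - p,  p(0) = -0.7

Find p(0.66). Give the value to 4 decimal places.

0.1593

Midpoint: k1 = f(x_n, p_n); k2 = f(x_n + h/2, p_n + (h/2)·k1); p_{n+1} = p_n + h·k2.
x=0.000000, p=-0.700000:
  k1 = f(0.000000, -0.700000) = 1.890000
  k2 = f(0.110000, -0.492100) = 1.674908
  p ← -0.700000 + 0.22·1.674908 = -0.331520
x=0.220000, p=-0.331520:
  k1 = f(0.220000, -0.331520) = 1.492838
  k2 = f(0.330000, -0.167308) = 1.293098
  p ← -0.331520 + 0.22·1.293098 = -0.047039
x=0.440000, p=-0.047039:
  k1 = f(0.440000, -0.047039) = 1.123693
  k2 = f(0.550000, 0.076568) = 0.937937
  p ← -0.047039 + 0.22·0.937937 = 0.159307
p(0.66) ≈ 0.1593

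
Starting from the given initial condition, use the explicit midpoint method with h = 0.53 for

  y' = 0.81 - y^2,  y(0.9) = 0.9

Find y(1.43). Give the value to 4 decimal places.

Midpoint: k1 = f(x_n, y_n); k2 = f(x_n + h/2, y_n + (h/2)·k1); y_{n+1} = y_n + h·k2.
x=0.900000, y=0.900000:
  k1 = f(0.900000, 0.900000) = 0.000000
  k2 = f(1.165000, 0.900000) = 0.000000
  y ← 0.900000 + 0.53·0.000000 = 0.900000
y(1.43) ≈ 0.9000

0.9000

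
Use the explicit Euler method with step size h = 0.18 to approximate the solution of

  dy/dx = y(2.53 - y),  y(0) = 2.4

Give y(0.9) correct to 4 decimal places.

2.5232

Euler: y_{n+1} = y_n + h·f(x_n, y_n).
x=0.000000, y=2.400000: f=0.312000 → y ← 2.400000 + 0.18·0.312000 = 2.456160
x=0.180000, y=2.456160: f=0.181363 → y ← 2.456160 + 0.18·0.181363 = 2.488805
x=0.360000, y=2.488805: f=0.102526 → y ← 2.488805 + 0.18·0.102526 = 2.507260
x=0.540000, y=2.507260: f=0.057015 → y ← 2.507260 + 0.18·0.057015 = 2.517523
x=0.720000, y=2.517523: f=0.031412 → y ← 2.517523 + 0.18·0.031412 = 2.523177
y(0.9) ≈ 2.5232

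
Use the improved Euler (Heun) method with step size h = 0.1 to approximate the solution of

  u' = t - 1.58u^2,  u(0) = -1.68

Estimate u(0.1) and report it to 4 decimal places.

Heun: k1 = f(t_n, u_n); k2 = f(t_n + h, u_n + h·k1); u_{n+1} = u_n + (h/2)·(k1 + k2).
t=0.000000, u=-1.680000:
  k1 = f(0.000000, -1.680000) = -4.459392
  k2 = f(0.100000, -2.125939) = -7.040996
  u ← -1.680000 + (0.1/2)·(-4.459392 + (-7.040996)) = -2.255019
u(0.1) ≈ -2.2550

-2.2550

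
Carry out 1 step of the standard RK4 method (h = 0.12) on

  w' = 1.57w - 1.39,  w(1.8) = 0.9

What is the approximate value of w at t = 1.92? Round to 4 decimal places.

RK4: k1 = f(t_n, w_n); k2 = f(t_n + h/2, w_n + (h/2)·k1); k3 = f(t_n + h/2, w_n + (h/2)·k2); k4 = f(t_n + h, w_n + h·k3); w_{n+1} = w_n + (h/6)·(k1 + 2k2 + 2k3 + k4).
t=1.800000, w=0.900000:
  k1 = f(1.800000, 0.900000) = 0.023000
  k2 = f(1.860000, 0.901380) = 0.025167
  k3 = f(1.860000, 0.901510) = 0.025371
  k4 = f(1.920000, 0.903044) = 0.027780
  w ← 0.900000 + (0.12/6)·(k1 + 2k2 + 2k3 + k4) = 0.903037
w(1.92) ≈ 0.9030

0.9030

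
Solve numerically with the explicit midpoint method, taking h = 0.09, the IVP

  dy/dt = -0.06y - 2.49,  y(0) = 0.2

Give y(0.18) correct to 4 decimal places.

Midpoint: k1 = f(t_n, y_n); k2 = f(t_n + h/2, y_n + (h/2)·k1); y_{n+1} = y_n + h·k2.
t=0.000000, y=0.200000:
  k1 = f(0.000000, 0.200000) = -2.502000
  k2 = f(0.045000, 0.087410) = -2.495245
  y ← 0.200000 + 0.09·(-2.495245) = -0.024572
t=0.090000, y=-0.024572:
  k1 = f(0.090000, -0.024572) = -2.488526
  k2 = f(0.135000, -0.136556) = -2.481807
  y ← -0.024572 + 0.09·(-2.481807) = -0.247935
y(0.18) ≈ -0.2479

-0.2479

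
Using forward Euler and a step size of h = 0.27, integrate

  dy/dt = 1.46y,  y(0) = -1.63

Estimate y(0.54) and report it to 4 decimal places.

-3.1684

Euler: y_{n+1} = y_n + h·f(t_n, y_n).
t=0.000000, y=-1.630000: f=-2.379800 → y ← -1.630000 + 0.27·(-2.379800) = -2.272546
t=0.270000, y=-2.272546: f=-3.317917 → y ← -2.272546 + 0.27·(-3.317917) = -3.168384
y(0.54) ≈ -3.1684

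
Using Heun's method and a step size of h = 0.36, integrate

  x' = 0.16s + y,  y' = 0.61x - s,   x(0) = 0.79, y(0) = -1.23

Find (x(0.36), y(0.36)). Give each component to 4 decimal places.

Heun on (x,y): k1 = f(s_n, state_n); k2 = f(s_n + h, state_n + h·k1); state_{n+1} = state_n + (h/2)·(k1 + k2).
0.000000: (0.790000, -1.230000)
  k1 = (-1.230000, 0.481900)
  predictor → (0.347200, -1.056516)
  k2 = (-0.998916, -0.148208)
  → (0.388795, -1.169935)
(x(0.36), y(0.36)) ≈ (0.3888, -1.1699)

0.3888, -1.1699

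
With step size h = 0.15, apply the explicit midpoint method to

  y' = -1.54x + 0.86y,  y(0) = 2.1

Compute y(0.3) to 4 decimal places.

Midpoint: k1 = f(x_n, y_n); k2 = f(x_n + h/2, y_n + (h/2)·k1); y_{n+1} = y_n + h·k2.
x=0.000000, y=2.100000:
  k1 = f(0.000000, 2.100000) = 1.806000
  k2 = f(0.075000, 2.235450) = 1.806987
  y ← 2.100000 + 0.15·1.806987 = 2.371048
x=0.150000, y=2.371048:
  k1 = f(0.150000, 2.371048) = 1.808101
  k2 = f(0.225000, 2.506656) = 1.809224
  y ← 2.371048 + 0.15·1.809224 = 2.642432
y(0.3) ≈ 2.6424

2.6424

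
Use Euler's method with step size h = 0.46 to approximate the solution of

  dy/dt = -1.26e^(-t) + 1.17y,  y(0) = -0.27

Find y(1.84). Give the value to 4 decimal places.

Euler: y_{n+1} = y_n + h·f(t_n, y_n).
t=0.000000, y=-0.270000: f=-1.575900 → y ← -0.270000 + 0.46·(-1.575900) = -0.994914
t=0.460000, y=-0.994914: f=-1.959467 → y ← -0.994914 + 0.46·(-1.959467) = -1.896269
t=0.920000, y=-1.896269: f=-2.720768 → y ← -1.896269 + 0.46·(-2.720768) = -3.147822
t=1.380000, y=-3.147822: f=-3.999941 → y ← -3.147822 + 0.46·(-3.999941) = -4.987795
y(1.84) ≈ -4.9878

-4.9878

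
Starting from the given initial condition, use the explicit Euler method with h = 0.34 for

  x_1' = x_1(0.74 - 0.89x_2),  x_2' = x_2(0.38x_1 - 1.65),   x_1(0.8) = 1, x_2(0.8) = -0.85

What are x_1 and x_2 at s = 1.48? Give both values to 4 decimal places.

2.1089, -0.3062

Euler on (x_1,x_2): x_1_{n+1} = x_1_n + h·x_1', x_2_{n+1} = x_2_n + h·x_2'.
0.800000: (1.000000, -0.850000); f=(1.496500, 1.079500) → (1.508810, -0.482970)
1.140000: (1.508810, -0.482970); f=(1.765071, 0.519991) → (2.108934, -0.306173)
(x_1(1.48), x_2(1.48)) ≈ (2.1089, -0.3062)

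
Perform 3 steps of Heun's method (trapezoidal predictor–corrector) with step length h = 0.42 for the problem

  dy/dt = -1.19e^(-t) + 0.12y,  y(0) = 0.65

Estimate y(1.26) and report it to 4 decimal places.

Heun: k1 = f(t_n, y_n); k2 = f(t_n + h, y_n + h·k1); y_{n+1} = y_n + (h/2)·(k1 + k2).
t=0.000000, y=0.650000:
  k1 = f(0.000000, 0.650000) = -1.112000
  k2 = f(0.420000, 0.182960) = -0.759931
  y ← 0.650000 + (0.42/2)·(-1.112000 + (-0.759931)) = 0.256895
t=0.420000, y=0.256895:
  k1 = f(0.420000, 0.256895) = -0.751058
  k2 = f(0.840000, -0.058550) = -0.520762
  y ← 0.256895 + (0.42/2)·(-0.751058 + (-0.520762)) = -0.010188
t=0.840000, y=-0.010188:
  k1 = f(0.840000, -0.010188) = -0.514958
  k2 = f(1.260000, -0.226470) = -0.364725
  y ← -0.010188 + (0.42/2)·(-0.514958 + (-0.364725)) = -0.194921
y(1.26) ≈ -0.1949

-0.1949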